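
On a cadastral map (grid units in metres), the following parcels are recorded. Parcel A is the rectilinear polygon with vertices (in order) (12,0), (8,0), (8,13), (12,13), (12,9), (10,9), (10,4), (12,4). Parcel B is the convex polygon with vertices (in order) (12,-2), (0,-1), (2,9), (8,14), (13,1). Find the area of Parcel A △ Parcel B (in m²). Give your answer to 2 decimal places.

113.85

|Parcel A| = 42, |Parcel B| = 133, |Parcel A∩Parcel B| = 30.5769.
|Parcel A △ Parcel B| = |Parcel A| + |Parcel B| − 2·|Parcel A∩Parcel B| = 42 + 133 − 61.1538 = 113.85.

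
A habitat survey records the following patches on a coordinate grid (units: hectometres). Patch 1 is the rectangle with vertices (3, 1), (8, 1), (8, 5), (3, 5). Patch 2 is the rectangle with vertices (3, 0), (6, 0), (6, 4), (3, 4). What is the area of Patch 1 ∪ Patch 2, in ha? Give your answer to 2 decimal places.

23.00

By inclusion–exclusion:
Individual areas: |Patch 1| = 20, |Patch 2| = 12.
|Patch 1∩Patch 2|: x∈[3,6], y∈[1,4] → 3·3 = 9.
|Patch 1 ∪ Patch 2| = 32 − 9 = 23.00.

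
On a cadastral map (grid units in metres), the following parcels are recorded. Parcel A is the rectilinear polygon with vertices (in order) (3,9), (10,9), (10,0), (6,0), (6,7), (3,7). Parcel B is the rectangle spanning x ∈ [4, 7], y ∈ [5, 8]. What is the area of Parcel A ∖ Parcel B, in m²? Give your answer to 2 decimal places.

37.00

|Parcel A| = 42, |Parcel A∩Parcel B| = 5.
|Parcel A ∖ Parcel B| = |Parcel A| − |Parcel A∩Parcel B| = 42 − 5 = 37.00.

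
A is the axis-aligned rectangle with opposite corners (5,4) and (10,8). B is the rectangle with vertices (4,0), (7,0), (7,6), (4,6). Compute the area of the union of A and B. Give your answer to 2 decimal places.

By inclusion–exclusion:
Individual areas: |A| = 20, |B| = 18.
|A∩B|: x∈[5,7], y∈[4,6] → 2·2 = 4.
|A ∪ B| = 38 − 4 = 34.00.

34.00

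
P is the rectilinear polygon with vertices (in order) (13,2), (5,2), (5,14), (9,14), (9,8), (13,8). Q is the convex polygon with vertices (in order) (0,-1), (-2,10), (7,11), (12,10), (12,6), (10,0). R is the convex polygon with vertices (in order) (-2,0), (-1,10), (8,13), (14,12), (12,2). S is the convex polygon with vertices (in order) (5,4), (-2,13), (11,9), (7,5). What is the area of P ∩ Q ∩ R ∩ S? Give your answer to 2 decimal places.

The intersection is the polygon with vertices (5.163,10.796), (9,9.615), (9,8), (10,8), (7,5), (5,4), (5,10.778).
By the shoelace formula its area is 20.42.

20.42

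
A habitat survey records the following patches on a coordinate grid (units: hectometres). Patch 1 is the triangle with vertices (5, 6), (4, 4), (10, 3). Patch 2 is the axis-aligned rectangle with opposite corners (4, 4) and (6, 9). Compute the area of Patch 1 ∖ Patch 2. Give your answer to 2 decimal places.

|Patch 1| = 6.5, |Patch 1∩Patch 2| = 2.7.
|Patch 1 ∖ Patch 2| = |Patch 1| − |Patch 1∩Patch 2| = 6.5 − 2.7 = 3.80.

3.80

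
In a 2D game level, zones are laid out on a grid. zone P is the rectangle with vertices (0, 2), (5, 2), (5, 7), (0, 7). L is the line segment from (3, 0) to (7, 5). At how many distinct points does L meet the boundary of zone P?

2

The segment meets the boundary at (5,2.5), (4.6,2).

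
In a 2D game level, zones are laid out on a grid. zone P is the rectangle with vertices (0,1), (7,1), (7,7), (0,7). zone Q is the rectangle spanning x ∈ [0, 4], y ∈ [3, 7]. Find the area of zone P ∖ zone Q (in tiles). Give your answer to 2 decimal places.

26.00

|zone P∩zone Q|: x∈[0,4], y∈[3,7] → 4·4 = 16.
|zone P| = 42.
|zone P ∖ zone Q| = |zone P| − |zone P∩zone Q| = 42 − 16 = 26.00.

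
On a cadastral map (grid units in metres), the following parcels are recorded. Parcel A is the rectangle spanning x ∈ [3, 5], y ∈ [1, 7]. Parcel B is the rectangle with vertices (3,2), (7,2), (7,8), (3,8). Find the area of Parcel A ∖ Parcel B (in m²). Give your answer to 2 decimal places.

2.00

|Parcel A∩Parcel B|: x∈[3,5], y∈[2,7] → 2·5 = 10.
|Parcel A| = 12.
|Parcel A ∖ Parcel B| = |Parcel A| − |Parcel A∩Parcel B| = 12 − 10 = 2.00.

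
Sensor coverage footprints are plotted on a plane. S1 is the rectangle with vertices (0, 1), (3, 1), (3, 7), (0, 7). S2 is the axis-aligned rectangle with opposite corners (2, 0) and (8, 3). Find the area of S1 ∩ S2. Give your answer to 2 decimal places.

|S1∩S2|: x∈[2,3], y∈[1,3] → 1·2 = 2.

2.00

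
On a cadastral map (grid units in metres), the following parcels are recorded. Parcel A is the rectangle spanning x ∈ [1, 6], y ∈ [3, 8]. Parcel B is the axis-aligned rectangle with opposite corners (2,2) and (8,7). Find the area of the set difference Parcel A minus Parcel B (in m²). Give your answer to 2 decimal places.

|Parcel A∩Parcel B|: x∈[2,6], y∈[3,7] → 4·4 = 16.
|Parcel A| = 25.
|Parcel A ∖ Parcel B| = |Parcel A| − |Parcel A∩Parcel B| = 25 − 16 = 9.00.

9.00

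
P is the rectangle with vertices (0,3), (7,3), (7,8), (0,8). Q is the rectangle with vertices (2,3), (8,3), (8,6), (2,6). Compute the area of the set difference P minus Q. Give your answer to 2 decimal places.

|P∩Q|: x∈[2,7], y∈[3,6] → 5·3 = 15.
|P| = 35.
|P ∖ Q| = |P| − |P∩Q| = 35 − 15 = 20.00.

20.00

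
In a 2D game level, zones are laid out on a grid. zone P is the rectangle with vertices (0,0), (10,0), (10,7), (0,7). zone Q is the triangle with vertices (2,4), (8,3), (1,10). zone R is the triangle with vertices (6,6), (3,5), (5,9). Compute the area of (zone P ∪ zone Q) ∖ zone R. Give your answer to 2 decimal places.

|zone P ∪ zone Q| = 73.75.
|(zone P ∪ zone Q) ∩ zone R| = 3.3333.
|(zone P ∪ zone Q) ∖ zone R| = 73.75 − 3.3333 = 70.42.

70.42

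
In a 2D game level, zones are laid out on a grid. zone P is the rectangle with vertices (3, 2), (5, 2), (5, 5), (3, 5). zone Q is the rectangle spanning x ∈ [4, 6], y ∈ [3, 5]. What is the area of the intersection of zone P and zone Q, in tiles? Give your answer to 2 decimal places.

|zone P∩zone Q|: x∈[4,5], y∈[3,5] → 1·2 = 2.

2.00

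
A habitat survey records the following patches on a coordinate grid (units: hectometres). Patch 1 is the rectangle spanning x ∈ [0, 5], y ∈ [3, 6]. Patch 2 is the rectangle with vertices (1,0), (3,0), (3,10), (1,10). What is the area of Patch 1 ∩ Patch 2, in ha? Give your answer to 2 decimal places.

6.00

|Patch 1∩Patch 2|: x∈[1,3], y∈[3,6] → 2·3 = 6.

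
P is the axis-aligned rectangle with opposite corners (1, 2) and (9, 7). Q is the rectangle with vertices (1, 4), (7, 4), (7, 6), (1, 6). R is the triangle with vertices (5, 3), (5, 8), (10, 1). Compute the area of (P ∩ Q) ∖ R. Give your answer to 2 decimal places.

|P ∩ Q| = 12.
|(P ∩ Q) ∩ R| = 3.7714.
|(P ∩ Q) ∖ R| = 12 − 3.7714 = 8.23.

8.23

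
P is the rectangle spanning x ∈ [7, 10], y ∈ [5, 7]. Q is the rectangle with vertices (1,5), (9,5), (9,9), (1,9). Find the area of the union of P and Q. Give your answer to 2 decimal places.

34.00

By inclusion–exclusion:
Individual areas: |P| = 6, |Q| = 32.
|P∩Q|: x∈[7,9], y∈[5,7] → 2·2 = 4.
|P ∪ Q| = 38 − 4 = 34.00.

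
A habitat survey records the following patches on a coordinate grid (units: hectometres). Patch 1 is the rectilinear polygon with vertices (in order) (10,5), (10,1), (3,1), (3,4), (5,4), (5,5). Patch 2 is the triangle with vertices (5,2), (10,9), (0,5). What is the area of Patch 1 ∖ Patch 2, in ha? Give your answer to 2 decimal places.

|Patch 1| = 26, |Patch 1∩Patch 2| = 6.0143.
|Patch 1 ∖ Patch 2| = |Patch 1| − |Patch 1∩Patch 2| = 26 − 6.0143 = 19.99.

19.99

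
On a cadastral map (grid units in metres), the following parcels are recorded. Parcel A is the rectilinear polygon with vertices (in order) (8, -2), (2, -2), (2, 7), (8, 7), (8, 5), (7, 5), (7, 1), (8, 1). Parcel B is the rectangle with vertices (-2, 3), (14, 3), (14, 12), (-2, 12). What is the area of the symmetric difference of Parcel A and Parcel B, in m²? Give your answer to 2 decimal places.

|Parcel A| = 50, |Parcel B| = 144, |Parcel A∩Parcel B| = 22.
|Parcel A △ Parcel B| = |Parcel A| + |Parcel B| − 2·|Parcel A∩Parcel B| = 50 + 144 − 44 = 150.00.

150.00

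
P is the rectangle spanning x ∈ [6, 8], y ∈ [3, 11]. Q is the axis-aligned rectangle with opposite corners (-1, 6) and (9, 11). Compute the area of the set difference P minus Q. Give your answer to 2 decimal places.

|P∩Q|: x∈[6,8], y∈[6,11] → 2·5 = 10.
|P| = 16.
|P ∖ Q| = |P| − |P∩Q| = 16 − 10 = 6.00.

6.00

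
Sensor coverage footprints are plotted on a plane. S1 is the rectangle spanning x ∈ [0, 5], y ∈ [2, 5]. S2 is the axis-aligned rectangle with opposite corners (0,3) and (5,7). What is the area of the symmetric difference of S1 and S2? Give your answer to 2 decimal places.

15.00

|S1∩S2|: x∈[0,5], y∈[3,5] → 5·2 = 10.
|S1 △ S2| = |S1| + |S2| − 2·|S1∩S2| = 15 + 20 − 20 = 15.00.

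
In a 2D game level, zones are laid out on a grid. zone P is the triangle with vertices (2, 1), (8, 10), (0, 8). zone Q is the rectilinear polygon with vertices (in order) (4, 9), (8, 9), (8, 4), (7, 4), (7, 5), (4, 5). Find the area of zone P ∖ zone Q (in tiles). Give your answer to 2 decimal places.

22.00

|zone P| = 30, |zone P∩zone Q| = 8.
|zone P ∖ zone Q| = |zone P| − |zone P∩zone Q| = 30 − 8 = 22.00.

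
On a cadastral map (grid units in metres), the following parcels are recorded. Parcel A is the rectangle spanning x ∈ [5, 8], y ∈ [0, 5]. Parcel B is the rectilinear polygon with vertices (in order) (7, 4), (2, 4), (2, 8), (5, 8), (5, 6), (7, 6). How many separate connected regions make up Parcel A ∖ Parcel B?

1

Parcel A ∖ Parcel B is a single connected region.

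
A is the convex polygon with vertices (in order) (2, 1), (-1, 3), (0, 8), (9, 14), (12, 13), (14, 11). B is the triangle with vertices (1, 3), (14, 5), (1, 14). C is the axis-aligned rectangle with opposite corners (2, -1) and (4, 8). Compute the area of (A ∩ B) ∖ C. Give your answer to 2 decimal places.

|A ∩ B| = 46.3423.
|(A ∩ B) ∩ C| = 9.3846.
|(A ∩ B) ∖ C| = 46.3423 − 9.3846 = 36.96.

36.96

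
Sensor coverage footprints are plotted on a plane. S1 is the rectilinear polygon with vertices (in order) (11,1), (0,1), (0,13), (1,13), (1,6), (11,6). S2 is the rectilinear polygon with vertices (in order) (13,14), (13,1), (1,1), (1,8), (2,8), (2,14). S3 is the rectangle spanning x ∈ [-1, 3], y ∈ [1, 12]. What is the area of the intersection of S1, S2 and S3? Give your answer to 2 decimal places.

10.00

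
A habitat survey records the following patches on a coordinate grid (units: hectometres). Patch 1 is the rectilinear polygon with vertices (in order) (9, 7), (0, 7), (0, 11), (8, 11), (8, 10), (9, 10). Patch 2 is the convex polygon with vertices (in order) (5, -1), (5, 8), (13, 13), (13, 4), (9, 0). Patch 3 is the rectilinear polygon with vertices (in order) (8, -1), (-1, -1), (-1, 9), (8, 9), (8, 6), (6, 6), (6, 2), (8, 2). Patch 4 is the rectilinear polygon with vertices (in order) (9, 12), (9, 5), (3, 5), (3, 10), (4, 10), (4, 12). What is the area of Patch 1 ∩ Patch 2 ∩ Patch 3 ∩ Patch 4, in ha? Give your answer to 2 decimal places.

5.20

The intersection is the polygon with vertices (6.6,9), (8,9), (8,7), (5,7), (5,8).
By the shoelace formula its area is 5.20.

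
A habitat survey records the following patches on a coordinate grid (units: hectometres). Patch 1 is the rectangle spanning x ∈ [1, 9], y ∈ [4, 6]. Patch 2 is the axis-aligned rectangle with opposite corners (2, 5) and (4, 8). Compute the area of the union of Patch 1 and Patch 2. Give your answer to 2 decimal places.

20.00

By inclusion–exclusion:
Individual areas: |Patch 1| = 16, |Patch 2| = 6.
|Patch 1∩Patch 2|: x∈[2,4], y∈[5,6] → 2·1 = 2.
|Patch 1 ∪ Patch 2| = 22 − 2 = 20.00.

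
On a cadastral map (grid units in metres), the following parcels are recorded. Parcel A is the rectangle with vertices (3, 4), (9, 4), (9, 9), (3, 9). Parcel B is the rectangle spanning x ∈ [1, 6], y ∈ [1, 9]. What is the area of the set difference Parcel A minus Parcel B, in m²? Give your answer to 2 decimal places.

15.00

|Parcel A∩Parcel B|: x∈[3,6], y∈[4,9] → 3·5 = 15.
|Parcel A| = 30.
|Parcel A ∖ Parcel B| = |Parcel A| − |Parcel A∩Parcel B| = 30 − 15 = 15.00.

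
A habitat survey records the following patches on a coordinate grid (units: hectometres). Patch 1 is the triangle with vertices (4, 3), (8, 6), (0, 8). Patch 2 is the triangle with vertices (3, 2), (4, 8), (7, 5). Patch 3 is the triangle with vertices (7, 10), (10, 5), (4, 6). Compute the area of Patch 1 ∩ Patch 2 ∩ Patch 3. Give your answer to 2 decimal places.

1.42

The intersection is the polygon with vertices (5.333,6.667), (6.4,5.6), (4,6), (4.632,6.842).
By the shoelace formula its area is 1.42.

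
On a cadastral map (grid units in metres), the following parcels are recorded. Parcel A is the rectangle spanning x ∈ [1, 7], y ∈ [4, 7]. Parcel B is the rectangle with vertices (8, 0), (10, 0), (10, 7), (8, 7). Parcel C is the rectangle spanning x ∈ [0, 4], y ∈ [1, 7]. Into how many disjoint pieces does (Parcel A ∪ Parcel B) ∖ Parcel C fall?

(Parcel A ∪ Parcel B) ∖ Parcel C splits into 2 disjoint pieces (area 9, area 14).

2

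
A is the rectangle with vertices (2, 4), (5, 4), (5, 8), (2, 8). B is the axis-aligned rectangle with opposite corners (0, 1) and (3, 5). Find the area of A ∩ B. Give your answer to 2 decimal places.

1.00

|A∩B|: x∈[2,3], y∈[4,5] → 1·1 = 1.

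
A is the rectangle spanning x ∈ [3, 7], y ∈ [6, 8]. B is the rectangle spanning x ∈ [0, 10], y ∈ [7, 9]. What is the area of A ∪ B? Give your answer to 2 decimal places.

24.00

By inclusion–exclusion:
Individual areas: |A| = 8, |B| = 20.
|A∩B|: x∈[3,7], y∈[7,8] → 4·1 = 4.
|A ∪ B| = 28 − 4 = 24.00.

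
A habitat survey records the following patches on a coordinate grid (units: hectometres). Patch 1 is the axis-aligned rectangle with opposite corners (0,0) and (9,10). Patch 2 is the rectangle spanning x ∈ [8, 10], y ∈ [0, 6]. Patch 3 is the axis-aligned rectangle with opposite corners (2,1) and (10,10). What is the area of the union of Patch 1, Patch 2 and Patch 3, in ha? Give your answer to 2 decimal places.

100.00

By inclusion–exclusion:
Individual areas: |Patch 1| = 90, |Patch 2| = 12, |Patch 3| = 72.
|Patch 1∩Patch 2|: x∈[8,9], y∈[0,6] → 1·6 = 6.
|Patch 1∩Patch 3|: x∈[2,9], y∈[1,10] → 7·9 = 63.
|Patch 2∩Patch 3|: x∈[8,10], y∈[1,6] → 2·5 = 10.
|Patch 1∩Patch 2∩Patch 3| = 5.
|Patch 1 ∪ Patch 2 ∪ Patch 3| = 174 − 79 + 5 = 100.00.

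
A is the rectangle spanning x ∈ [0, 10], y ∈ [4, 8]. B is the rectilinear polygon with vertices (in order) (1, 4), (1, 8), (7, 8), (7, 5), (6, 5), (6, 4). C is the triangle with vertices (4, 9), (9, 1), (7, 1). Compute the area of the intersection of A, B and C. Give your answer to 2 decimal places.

2.19

The intersection is the polygon with vertices (6,5), (6,4), (5.875,4), (4.375,8), (4.625,8), (6.5,5).
By the shoelace formula its area is 2.19.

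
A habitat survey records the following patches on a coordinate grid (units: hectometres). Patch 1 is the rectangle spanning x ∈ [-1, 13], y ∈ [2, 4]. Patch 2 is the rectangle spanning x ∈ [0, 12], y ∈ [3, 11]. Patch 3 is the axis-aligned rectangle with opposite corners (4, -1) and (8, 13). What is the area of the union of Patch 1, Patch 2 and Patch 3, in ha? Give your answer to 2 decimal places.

132.00

By inclusion–exclusion:
Individual areas: |Patch 1| = 28, |Patch 2| = 96, |Patch 3| = 56.
|Patch 1∩Patch 2|: x∈[0,12], y∈[3,4] → 12·1 = 12.
|Patch 1∩Patch 3|: x∈[4,8], y∈[2,4] → 4·2 = 8.
|Patch 2∩Patch 3|: x∈[4,8], y∈[3,11] → 4·8 = 32.
|Patch 1∩Patch 2∩Patch 3| = 4.
|Patch 1 ∪ Patch 2 ∪ Patch 3| = 180 − 52 + 4 = 132.00.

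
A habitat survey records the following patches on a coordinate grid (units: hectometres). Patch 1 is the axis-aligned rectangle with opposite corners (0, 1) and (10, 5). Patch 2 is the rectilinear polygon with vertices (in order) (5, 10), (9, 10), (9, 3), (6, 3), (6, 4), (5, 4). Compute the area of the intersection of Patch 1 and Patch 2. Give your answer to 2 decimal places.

The intersection is the polygon with vertices (9,5), (9,3), (6,3), (6,4), (5,4), (5,5).
By the shoelace formula its area is 7.00.

7.00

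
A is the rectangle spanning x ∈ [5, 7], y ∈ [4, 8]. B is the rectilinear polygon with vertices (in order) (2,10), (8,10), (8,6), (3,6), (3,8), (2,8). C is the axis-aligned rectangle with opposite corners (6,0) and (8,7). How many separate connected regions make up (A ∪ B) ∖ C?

1

(A ∪ B) ∖ C is a single connected region.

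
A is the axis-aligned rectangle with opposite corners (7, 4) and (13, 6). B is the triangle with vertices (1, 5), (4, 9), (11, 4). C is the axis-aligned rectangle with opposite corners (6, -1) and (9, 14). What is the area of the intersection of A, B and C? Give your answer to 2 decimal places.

3.17

The intersection is the polygon with vertices (8.2,6), (9,5.429), (9,4.2), (7,4.4), (7,6).
By the shoelace formula its area is 3.17.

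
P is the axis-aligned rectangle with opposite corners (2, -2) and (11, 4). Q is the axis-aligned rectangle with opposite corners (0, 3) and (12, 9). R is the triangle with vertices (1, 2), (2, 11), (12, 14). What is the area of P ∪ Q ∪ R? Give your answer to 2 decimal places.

141.17

By inclusion–exclusion:
Individual areas: |P| = 54, |Q| = 72, |R| = 43.5.
|P∩Q|: x∈[2,11], y∈[3,4] → 9·1 = 9.
|P∩R| = 0.3788.
|Q∩R| = 19.3333.
|P∩Q∩R| = 0.3788.
|P ∪ Q ∪ R| = 169.5 − 28.7121 + 0.3788 = 141.17.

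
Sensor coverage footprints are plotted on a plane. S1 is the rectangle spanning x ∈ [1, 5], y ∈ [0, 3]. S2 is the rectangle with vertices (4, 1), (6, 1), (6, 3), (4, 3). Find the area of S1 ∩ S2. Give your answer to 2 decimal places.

2.00

|S1∩S2|: x∈[4,5], y∈[1,3] → 1·2 = 2.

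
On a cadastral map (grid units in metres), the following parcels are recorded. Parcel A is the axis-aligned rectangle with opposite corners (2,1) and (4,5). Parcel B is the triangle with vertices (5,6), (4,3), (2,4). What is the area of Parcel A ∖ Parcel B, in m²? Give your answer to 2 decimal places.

|Parcel A| = 8, |Parcel A∩Parcel B| = 2.25.
|Parcel A ∖ Parcel B| = |Parcel A| − |Parcel A∩Parcel B| = 8 − 2.25 = 5.75.

5.75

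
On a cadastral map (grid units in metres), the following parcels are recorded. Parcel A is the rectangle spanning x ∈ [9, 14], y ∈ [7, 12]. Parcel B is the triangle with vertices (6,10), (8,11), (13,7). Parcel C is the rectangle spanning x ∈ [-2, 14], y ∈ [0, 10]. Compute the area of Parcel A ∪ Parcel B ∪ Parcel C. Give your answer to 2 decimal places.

By inclusion–exclusion:
Individual areas: |Parcel A| = 25, |Parcel B| = 6.5, |Parcel C| = 160.
|Parcel A∩Parcel B| = 2.9714.
|Parcel A∩Parcel C|: x∈[9,14], y∈[7,10] → 5·3 = 15.
|Parcel B∩Parcel C| = 4.875.
|Parcel A∩Parcel B∩Parcel C| = 2.9464.
|Parcel A ∪ Parcel B ∪ Parcel C| = 191.5 − 22.8464 + 2.9464 = 171.60.

171.60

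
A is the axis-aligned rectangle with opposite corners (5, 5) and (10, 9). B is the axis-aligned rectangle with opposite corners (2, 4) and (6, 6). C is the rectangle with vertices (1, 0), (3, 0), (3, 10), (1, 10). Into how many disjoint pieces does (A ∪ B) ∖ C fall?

(A ∪ B) ∖ C is a single connected region.

1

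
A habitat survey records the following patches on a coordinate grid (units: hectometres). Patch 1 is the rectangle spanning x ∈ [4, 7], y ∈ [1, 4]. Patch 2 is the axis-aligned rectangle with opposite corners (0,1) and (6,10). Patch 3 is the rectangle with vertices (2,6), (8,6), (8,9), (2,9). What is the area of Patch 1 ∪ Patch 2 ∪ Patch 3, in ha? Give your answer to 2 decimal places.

63.00

By inclusion–exclusion:
Individual areas: |Patch 1| = 9, |Patch 2| = 54, |Patch 3| = 18.
|Patch 1∩Patch 2|: x∈[4,6], y∈[1,4] → 2·3 = 6.
|Patch 1∩Patch 3| = 0 (no overlap).
|Patch 2∩Patch 3|: x∈[2,6], y∈[6,9] → 4·3 = 12.
|Patch 1∩Patch 2∩Patch 3| = 0.
|Patch 1 ∪ Patch 2 ∪ Patch 3| = 81 − 18 + 0 = 63.00.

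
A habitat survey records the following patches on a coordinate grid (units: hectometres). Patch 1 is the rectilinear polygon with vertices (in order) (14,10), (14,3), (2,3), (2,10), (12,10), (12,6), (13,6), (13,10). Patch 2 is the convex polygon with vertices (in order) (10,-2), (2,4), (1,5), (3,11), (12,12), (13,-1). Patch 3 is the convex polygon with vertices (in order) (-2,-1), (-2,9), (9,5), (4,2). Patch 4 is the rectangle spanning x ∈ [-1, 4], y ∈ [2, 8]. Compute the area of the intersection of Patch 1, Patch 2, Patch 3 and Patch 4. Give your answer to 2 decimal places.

The intersection is the polygon with vertices (2,7.545), (4,6.818), (4,3), (3.333,3), (2,4).
By the shoelace formula its area is 7.70.

7.70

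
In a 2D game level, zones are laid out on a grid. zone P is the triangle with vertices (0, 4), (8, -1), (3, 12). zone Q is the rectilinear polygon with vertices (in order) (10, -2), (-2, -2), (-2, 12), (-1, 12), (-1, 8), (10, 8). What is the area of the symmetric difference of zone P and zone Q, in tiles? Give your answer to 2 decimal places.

|zone P| = 39.5, |zone Q| = 124, |zone P∩zone Q| = 33.4231.
|zone P △ zone Q| = |zone P| + |zone Q| − 2·|zone P∩zone Q| = 39.5 + 124 − 66.8462 = 96.65.

96.65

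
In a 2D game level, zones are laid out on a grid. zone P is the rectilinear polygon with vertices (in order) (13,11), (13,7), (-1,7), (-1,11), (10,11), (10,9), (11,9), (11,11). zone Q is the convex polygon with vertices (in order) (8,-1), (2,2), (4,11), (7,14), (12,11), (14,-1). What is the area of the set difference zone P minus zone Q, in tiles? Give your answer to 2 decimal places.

20.89

|zone P| = 54, |zone P∩zone Q| = 33.1111.
|zone P ∖ zone Q| = |zone P| − |zone P∩zone Q| = 54 − 33.1111 = 20.89.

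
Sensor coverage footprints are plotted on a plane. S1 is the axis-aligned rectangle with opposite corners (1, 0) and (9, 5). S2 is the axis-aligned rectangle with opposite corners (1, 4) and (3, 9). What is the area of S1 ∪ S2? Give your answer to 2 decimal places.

48.00

By inclusion–exclusion:
Individual areas: |S1| = 40, |S2| = 10.
|S1∩S2|: x∈[1,3], y∈[4,5] → 2·1 = 2.
|S1 ∪ S2| = 50 − 2 = 48.00.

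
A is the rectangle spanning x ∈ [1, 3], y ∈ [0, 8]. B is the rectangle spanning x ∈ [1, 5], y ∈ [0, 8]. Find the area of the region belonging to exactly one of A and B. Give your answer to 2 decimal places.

16.00

|A∩B|: x∈[1,3], y∈[0,8] → 2·8 = 16.
|A △ B| = |A| + |B| − 2·|A∩B| = 16 + 32 − 32 = 16.00.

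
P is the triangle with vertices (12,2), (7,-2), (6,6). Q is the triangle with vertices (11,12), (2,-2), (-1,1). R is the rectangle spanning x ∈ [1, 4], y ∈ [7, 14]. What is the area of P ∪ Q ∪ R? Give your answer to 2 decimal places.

76.95

By inclusion–exclusion:
Individual areas: |P| = 22, |Q| = 34.5, |R| = 21.
|P∩Q| = 0.5457.
|P∩R| = 0.
|Q∩R| = 0.
|P∩Q∩R| = 0.
|P ∪ Q ∪ R| = 77.5 − 0.5457 + 0 = 76.95.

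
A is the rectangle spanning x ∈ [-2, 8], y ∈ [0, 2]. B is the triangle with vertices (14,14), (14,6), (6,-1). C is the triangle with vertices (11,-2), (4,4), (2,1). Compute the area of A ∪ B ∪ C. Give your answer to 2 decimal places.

57.76

By inclusion–exclusion:
Individual areas: |A| = 20, |B| = 32, |C| = 16.5.
|A∩B| = 1.5452.
|A∩C| = 8.9762.
|B∩C| = 1.0573.
|A∩B∩C| = 0.8359.
|A ∪ B ∪ C| = 68.5 − 11.5788 + 0.8359 = 57.76.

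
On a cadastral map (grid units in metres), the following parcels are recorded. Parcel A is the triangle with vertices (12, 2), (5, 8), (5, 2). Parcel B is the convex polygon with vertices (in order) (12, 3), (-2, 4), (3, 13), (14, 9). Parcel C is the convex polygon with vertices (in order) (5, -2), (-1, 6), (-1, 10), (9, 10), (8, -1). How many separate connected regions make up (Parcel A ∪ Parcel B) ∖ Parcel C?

2

(Parcel A ∪ Parcel B) ∖ Parcel C splits into 2 disjoint pieces (area 47.7727, area 2.6295).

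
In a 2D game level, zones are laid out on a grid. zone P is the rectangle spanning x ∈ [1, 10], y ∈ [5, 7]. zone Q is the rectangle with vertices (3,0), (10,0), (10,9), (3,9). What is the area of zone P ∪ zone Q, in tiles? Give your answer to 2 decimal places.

67.00

By inclusion–exclusion:
Individual areas: |zone P| = 18, |zone Q| = 63.
|zone P∩zone Q|: x∈[3,10], y∈[5,7] → 7·2 = 14.
|zone P ∪ zone Q| = 81 − 14 = 67.00.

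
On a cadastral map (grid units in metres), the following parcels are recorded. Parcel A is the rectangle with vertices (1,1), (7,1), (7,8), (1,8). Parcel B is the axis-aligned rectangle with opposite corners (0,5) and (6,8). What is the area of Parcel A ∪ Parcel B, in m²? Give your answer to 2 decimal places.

45.00

By inclusion–exclusion:
Individual areas: |Parcel A| = 42, |Parcel B| = 18.
|Parcel A∩Parcel B|: x∈[1,6], y∈[5,8] → 5·3 = 15.
|Parcel A ∪ Parcel B| = 60 − 15 = 45.00.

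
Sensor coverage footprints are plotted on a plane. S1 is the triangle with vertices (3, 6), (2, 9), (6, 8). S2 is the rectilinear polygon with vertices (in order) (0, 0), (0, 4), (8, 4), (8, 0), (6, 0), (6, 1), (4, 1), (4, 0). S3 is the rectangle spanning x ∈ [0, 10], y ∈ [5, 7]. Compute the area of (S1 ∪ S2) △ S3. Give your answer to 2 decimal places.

53.67

|S1 ∪ S2| = 35.5.
|(S1 ∪ S2) ∩ S3| = 0.9167.
|(S1 ∪ S2) △ S3| = 35.5 + 20 − 1.8333 = 53.67.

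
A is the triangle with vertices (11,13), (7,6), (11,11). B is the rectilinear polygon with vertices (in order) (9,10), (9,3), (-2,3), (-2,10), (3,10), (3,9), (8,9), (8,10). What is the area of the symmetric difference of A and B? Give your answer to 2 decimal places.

|A| = 4, |B| = 72, |A∩B| = 1.
|A △ B| = |A| + |B| − 2·|A∩B| = 4 + 72 − 2 = 74.00.

74.00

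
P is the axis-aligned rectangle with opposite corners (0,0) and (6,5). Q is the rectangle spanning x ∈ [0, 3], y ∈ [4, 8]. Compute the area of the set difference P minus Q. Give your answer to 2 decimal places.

27.00

|P∩Q|: x∈[0,3], y∈[4,5] → 3·1 = 3.
|P| = 30.
|P ∖ Q| = |P| − |P∩Q| = 30 − 3 = 27.00.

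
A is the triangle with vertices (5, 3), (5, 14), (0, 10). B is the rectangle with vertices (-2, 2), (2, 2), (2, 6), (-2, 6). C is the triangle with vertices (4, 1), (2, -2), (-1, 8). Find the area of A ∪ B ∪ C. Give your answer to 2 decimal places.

By inclusion–exclusion:
Individual areas: |A| = 27.5, |B| = 16, |C| = 14.5.
|A∩B| = 0.
|A∩C| = 0.
|B∩C| = 5.4714.
|A∩B∩C| = 0.
|A ∪ B ∪ C| = 58 − 5.4714 + 0 = 52.53.

52.53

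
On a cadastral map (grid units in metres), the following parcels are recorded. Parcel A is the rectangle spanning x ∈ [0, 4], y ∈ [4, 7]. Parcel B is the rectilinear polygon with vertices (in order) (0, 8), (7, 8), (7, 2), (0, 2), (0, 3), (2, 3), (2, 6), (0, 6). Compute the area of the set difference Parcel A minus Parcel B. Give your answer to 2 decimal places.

|Parcel A| = 12, |Parcel A∩Parcel B| = 8.
|Parcel A ∖ Parcel B| = |Parcel A| − |Parcel A∩Parcel B| = 12 − 8 = 4.00.

4.00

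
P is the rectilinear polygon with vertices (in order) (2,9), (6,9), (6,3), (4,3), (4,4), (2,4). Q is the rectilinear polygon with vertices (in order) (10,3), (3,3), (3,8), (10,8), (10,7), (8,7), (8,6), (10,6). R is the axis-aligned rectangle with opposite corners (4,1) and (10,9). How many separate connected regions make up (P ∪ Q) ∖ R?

(P ∪ Q) ∖ R is a single connected region.

1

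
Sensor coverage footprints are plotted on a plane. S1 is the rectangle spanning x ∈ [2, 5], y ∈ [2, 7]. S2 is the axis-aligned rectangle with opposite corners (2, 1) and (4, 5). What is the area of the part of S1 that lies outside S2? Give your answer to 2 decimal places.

9.00

|S1∩S2|: x∈[2,4], y∈[2,5] → 2·3 = 6.
|S1| = 15.
|S1 ∖ S2| = |S1| − |S1∩S2| = 15 − 6 = 9.00.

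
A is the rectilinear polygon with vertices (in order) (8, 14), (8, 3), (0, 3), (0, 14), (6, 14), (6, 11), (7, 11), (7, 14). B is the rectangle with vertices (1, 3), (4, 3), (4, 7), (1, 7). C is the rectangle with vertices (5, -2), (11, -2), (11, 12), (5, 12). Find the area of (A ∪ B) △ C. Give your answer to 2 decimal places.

117.00

|A ∪ B| = 85.
|(A ∪ B) ∩ C| = 26.
|(A ∪ B) △ C| = 85 + 84 − 52 = 117.00.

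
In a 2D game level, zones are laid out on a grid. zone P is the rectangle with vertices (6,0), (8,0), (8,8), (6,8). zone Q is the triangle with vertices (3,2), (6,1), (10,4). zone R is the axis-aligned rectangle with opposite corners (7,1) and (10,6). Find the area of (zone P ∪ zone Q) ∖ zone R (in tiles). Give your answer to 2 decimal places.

13.79

|zone P ∪ zone Q| = 19.7143.
|(zone P ∪ zone Q) ∩ zone R| = 5.9286.
|(zone P ∪ zone Q) ∖ zone R| = 19.7143 − 5.9286 = 13.79.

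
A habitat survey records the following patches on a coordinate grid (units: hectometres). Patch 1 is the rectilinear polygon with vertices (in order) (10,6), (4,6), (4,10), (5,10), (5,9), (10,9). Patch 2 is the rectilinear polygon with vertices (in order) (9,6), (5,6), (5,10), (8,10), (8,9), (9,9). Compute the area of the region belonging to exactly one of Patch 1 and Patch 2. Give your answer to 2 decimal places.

10.00

|Patch 1| = 19, |Patch 2| = 15, |Patch 1∩Patch 2| = 12.
|Patch 1 △ Patch 2| = |Patch 1| + |Patch 2| − 2·|Patch 1∩Patch 2| = 19 + 15 − 24 = 10.00.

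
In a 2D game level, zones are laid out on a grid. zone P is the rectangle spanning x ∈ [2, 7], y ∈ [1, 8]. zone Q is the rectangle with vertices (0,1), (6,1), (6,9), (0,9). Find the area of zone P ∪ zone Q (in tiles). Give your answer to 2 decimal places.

By inclusion–exclusion:
Individual areas: |zone P| = 35, |zone Q| = 48.
|zone P∩zone Q|: x∈[2,6], y∈[1,8] → 4·7 = 28.
|zone P ∪ zone Q| = 83 − 28 = 55.00.

55.00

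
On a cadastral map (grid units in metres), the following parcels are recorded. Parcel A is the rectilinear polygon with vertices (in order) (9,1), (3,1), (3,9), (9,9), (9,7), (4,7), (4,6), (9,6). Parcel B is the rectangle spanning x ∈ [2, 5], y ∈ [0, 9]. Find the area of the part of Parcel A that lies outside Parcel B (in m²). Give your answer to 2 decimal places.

28.00

|Parcel A| = 43, |Parcel A∩Parcel B| = 15.
|Parcel A ∖ Parcel B| = |Parcel A| − |Parcel A∩Parcel B| = 43 − 15 = 28.00.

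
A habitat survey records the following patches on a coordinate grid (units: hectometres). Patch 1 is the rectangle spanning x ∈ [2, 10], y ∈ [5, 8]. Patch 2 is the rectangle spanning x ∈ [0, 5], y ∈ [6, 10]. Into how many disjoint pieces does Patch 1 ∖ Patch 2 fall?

Patch 1 ∖ Patch 2 is a single connected region.

1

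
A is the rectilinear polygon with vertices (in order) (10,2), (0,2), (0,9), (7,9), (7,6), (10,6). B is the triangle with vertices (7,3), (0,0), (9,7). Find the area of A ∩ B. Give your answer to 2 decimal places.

The intersection is the polygon with vertices (2.571,2), (7.714,6), (8.5,6), (7,3), (4.667,2).
By the shoelace formula its area is 8.51.

8.51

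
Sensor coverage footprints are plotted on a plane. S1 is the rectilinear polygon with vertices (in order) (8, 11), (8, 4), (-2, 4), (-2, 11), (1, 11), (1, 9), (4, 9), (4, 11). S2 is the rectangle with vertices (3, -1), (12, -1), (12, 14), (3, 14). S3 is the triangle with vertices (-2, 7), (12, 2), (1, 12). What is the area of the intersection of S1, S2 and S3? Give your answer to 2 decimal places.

The intersection is the polygon with vertices (6.4,4), (3,5.214), (3,9), (4,9), (4,9.273), (8,5.636), (8,4).
By the shoelace formula its area is 16.75.

16.75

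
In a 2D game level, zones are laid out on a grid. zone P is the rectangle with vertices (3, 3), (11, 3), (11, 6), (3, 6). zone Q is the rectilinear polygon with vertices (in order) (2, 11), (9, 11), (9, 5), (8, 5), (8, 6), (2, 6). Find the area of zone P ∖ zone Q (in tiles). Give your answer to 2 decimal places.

23.00

|zone P| = 24, |zone P∩zone Q| = 1.
|zone P ∖ zone Q| = |zone P| − |zone P∩zone Q| = 24 − 1 = 23.00.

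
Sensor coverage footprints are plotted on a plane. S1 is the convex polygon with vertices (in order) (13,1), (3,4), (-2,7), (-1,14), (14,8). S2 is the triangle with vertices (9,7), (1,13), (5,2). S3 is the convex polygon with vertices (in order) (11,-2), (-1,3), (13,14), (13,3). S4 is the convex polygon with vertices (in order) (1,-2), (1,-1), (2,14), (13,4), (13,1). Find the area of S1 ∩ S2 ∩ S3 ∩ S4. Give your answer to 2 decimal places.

The intersection is the polygon with vertices (6.488,8.884), (9,7), (5.903,3.129), (4.429,3.571), (3.384,6.444).
By the shoelace formula its area is 17.88.

17.88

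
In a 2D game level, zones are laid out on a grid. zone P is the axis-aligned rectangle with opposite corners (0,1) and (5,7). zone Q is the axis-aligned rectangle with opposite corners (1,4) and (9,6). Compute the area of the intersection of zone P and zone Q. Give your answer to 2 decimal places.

|zone P∩zone Q|: x∈[1,5], y∈[4,6] → 4·2 = 8.

8.00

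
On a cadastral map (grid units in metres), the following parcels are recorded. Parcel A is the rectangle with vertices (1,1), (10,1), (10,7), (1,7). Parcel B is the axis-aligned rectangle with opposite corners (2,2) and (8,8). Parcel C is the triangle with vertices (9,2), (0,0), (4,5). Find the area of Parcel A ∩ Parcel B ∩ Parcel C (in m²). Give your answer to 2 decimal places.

10.70

The intersection is the polygon with vertices (8,2), (2,2), (2,2.5), (4,5), (8,2.6).
By the shoelace formula its area is 10.70.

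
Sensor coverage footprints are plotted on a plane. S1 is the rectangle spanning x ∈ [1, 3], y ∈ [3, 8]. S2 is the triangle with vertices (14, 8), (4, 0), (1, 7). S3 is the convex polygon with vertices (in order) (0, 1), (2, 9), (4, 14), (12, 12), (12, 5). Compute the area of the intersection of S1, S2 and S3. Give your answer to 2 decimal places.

4.53

The intersection is the polygon with vertices (2.714,3), (1.316,6.263), (1.51,7.039), (3,7.154), (3,3).
By the shoelace formula its area is 4.53.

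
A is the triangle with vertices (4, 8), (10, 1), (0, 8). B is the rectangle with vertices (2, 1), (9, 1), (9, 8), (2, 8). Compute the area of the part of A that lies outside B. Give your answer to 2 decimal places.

1.63

|A| = 14, |A∩B| = 12.3667.
|A ∖ B| = |A| − |A∩B| = 14 − 12.3667 = 1.63.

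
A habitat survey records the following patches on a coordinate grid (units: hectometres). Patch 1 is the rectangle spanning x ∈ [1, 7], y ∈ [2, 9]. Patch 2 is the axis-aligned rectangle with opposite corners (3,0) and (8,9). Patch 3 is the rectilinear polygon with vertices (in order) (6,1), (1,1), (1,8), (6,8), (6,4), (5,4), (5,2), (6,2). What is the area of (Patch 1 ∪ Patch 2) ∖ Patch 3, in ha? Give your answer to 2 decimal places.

28.00

|Patch 1 ∪ Patch 2| = 59.
|(Patch 1 ∪ Patch 2) ∩ Patch 3| = 31.
|(Patch 1 ∪ Patch 2) ∖ Patch 3| = 59 − 31 = 28.00.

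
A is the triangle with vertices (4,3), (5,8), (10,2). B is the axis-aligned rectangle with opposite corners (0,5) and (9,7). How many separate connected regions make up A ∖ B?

2

A ∖ B splits into 2 disjoint pieces (area 10.85, area 0.5167).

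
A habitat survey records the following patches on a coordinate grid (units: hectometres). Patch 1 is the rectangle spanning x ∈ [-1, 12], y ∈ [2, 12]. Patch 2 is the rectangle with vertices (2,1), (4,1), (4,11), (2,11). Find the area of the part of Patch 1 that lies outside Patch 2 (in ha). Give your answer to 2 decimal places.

|Patch 1∩Patch 2|: x∈[2,4], y∈[2,11] → 2·9 = 18.
|Patch 1| = 130.
|Patch 1 ∖ Patch 2| = |Patch 1| − |Patch 1∩Patch 2| = 130 − 18 = 112.00.

112.00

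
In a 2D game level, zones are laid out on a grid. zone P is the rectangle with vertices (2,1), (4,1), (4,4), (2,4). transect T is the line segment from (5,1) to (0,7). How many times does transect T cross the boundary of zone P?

2

The segment meets the boundary at (2.5,4), (4,2.2).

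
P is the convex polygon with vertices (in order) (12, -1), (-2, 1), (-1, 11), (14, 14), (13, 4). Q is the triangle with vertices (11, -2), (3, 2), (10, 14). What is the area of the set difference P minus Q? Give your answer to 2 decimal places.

|P| = 183, |P∩Q| = 59.9815.
|P ∖ Q| = |P| − |P∩Q| = 183 − 59.9815 = 123.02.

123.02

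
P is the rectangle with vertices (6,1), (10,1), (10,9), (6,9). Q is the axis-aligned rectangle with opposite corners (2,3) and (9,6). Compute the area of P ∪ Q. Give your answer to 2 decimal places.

44.00

By inclusion–exclusion:
Individual areas: |P| = 32, |Q| = 21.
|P∩Q|: x∈[6,9], y∈[3,6] → 3·3 = 9.
|P ∪ Q| = 53 − 9 = 44.00.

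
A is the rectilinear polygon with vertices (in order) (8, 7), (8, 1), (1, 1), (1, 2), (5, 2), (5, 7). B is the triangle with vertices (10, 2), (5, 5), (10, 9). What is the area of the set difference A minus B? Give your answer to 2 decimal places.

15.80

|A| = 22, |A∩B| = 6.2.
|A ∖ B| = |A| − |A∩B| = 22 − 6.2 = 15.80.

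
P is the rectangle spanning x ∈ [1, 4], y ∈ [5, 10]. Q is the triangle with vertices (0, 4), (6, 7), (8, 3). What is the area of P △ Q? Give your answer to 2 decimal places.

28.00

|P| = 15, |Q| = 15, |P∩Q| = 1.
|P △ Q| = |P| + |Q| − 2·|P∩Q| = 15 + 15 − 2 = 28.00.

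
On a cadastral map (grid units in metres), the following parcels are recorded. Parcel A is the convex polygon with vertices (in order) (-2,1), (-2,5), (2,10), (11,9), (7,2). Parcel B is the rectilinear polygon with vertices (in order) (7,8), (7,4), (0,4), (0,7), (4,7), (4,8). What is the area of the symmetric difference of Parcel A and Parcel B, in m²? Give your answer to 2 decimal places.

56.00

|Parcel A| = 80, |Parcel B| = 24, |Parcel A∩Parcel B| = 24.
|Parcel A △ Parcel B| = |Parcel A| + |Parcel B| − 2·|Parcel A∩Parcel B| = 80 + 24 − 48 = 56.00.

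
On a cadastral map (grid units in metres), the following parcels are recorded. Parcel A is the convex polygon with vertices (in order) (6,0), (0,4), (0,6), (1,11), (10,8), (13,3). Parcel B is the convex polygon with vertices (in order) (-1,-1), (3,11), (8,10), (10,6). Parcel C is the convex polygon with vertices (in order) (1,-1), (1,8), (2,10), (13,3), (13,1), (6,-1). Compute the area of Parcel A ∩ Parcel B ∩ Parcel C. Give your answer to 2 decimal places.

The intersection is the polygon with vertices (2.55,9.65), (9.143,5.455), (3.349,1.767), (1,3.333), (1,5).
By the shoelace formula its area is 34.23.

34.23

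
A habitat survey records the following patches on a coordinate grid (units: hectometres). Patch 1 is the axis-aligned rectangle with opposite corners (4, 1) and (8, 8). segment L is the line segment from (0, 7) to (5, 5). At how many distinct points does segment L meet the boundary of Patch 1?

The segment meets the boundary at (4,5.4).

1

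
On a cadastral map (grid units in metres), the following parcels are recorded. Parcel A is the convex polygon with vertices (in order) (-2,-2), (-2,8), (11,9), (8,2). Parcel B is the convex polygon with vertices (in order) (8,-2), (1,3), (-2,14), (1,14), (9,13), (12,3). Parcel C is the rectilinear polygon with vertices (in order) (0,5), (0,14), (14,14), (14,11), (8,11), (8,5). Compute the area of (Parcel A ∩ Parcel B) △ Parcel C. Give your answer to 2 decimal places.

|Parcel A ∩ Parcel B| = 62.2136.
|(Parcel A ∩ Parcel B) ∩ Parcel C| = 27.3135.
|(Parcel A ∩ Parcel B) △ Parcel C| = 62.2136 + 90 − 54.627 = 97.59.

97.59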